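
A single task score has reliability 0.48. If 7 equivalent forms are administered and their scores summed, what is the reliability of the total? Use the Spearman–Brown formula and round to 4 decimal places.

ρ_k = kρ / (1 + (k−1)ρ) = 7·0.48 / (1 + 6·0.48) = 3.360 / 3.880 = 0.8660.

0.8660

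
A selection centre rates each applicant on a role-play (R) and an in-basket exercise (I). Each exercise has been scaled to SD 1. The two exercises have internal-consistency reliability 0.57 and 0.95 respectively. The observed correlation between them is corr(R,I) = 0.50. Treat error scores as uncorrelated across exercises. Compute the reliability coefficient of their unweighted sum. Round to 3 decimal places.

0.840

Var(R+I) = 2 + 2·[0.50] = 2 + 1 = 3.
Because errors are independent across components, Cov(Tᵢ,Tⱼ) = Cov(Xᵢ,Xⱼ); the off-diagonal part of the true-score variance is the same as above.
True-score variance = [0.57 + 0.95] + 1 = 1.52 + 1 = 2.52.
Reliability = 2.52 / 3 = 0.840.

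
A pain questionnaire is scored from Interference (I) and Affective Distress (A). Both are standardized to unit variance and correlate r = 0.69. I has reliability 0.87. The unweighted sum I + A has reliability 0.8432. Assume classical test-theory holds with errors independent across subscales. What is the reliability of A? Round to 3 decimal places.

Var(I+A) = 2 + 2·0.69 = 3.380.
True-score variance = ρ_I + ρ_A + 2·0.69, so 0.8432 = (0.87 + ρ_A + 1.38) / 3.380.
ρ_A = 0.8432·3.380 − 0.87 − 1.38 = 0.600.

0.600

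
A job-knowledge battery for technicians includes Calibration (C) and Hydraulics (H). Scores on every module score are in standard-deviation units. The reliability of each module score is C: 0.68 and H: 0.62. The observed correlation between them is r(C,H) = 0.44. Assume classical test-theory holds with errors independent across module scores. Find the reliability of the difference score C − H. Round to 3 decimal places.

Var(C−H) = 1 + 1 − 2·0.44 = 2 − 0.88 = 1.12.
Because errors are independent across components, Cov(Tᵢ,Tⱼ) = Cov(Xᵢ,Xⱼ); the off-diagonal part of the true-score variance is the same as above.
True-score variance = [0.68 + 0.62] − 0.88 = 1.3 − 0.88 = 0.42.
Reliability = 0.42 / 1.12 = 0.375.

0.375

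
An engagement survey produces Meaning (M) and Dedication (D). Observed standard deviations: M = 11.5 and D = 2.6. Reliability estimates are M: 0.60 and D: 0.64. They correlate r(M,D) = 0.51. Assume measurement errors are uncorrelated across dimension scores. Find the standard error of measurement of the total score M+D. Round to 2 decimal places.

7.44

Var(total) = 139.01 + 30.498 = 169.508.
True-score variance = 83.6764 + 30.498 = 114.174, so reliability = 0.6736.
Error variance = 169.508 − 114.174 = 55.3336; SEM = √55.3336 = 7.44.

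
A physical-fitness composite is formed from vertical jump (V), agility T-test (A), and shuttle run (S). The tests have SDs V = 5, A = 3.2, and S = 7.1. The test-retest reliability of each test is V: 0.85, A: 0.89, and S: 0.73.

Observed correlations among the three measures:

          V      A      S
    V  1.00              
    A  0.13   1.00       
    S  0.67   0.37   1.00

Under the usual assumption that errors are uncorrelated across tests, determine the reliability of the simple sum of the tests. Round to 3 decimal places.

Var(V+A+S) = 5² + 3.2² + 7.1² + 2·[5·3.2·0.13 + 5·7.1·0.67 + 3.2·7.1·0.37] = 85.65 + 68.5428 = 154.193.
With uncorrelated errors the cross-covariances are all true-score covariance, so they carry over unchanged; only the diagonal terms shrink to ρᵢσᵢ².
True-score variance = [5²·0.85 + 3.2²·0.89 + 7.1²·0.73] + 68.5428 = 67.1629 + 68.5428 = 135.706.
Reliability = 135.706 / 154.193 = 0.880.

0.880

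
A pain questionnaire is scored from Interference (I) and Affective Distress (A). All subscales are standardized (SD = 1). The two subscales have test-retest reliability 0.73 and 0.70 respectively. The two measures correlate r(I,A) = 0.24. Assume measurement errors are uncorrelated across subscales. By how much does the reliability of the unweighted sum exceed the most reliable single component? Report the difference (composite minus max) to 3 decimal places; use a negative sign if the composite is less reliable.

Var(sum) = 2 + 0.48 = 2.48; true-score variance = 1.43 + 0.48 = 1.91; composite reliability = 0.7702.
Max component reliability = 0.7300.
Difference = 0.7702 − 0.7300 = 0.040.

0.040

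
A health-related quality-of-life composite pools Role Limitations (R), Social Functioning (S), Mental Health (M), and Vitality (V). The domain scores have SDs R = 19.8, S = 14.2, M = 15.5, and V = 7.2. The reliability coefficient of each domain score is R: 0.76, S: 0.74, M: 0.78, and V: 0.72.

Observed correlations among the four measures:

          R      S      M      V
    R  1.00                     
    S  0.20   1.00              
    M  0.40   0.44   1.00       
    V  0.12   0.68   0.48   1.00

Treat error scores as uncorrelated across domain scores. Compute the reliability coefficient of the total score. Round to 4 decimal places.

Var(R+S+M+V) = 19.8² + 14.2² + 15.5² + 7.2² + 2·[19.8·14.2·0.20 + 19.8·15.5·0.40 + 19.8·7.2·0.12 + 14.2·15.5·0.44 + 14.2·7.2·0.68 + 15.5·7.2·0.48] = 885.77 + 832.069 = 1717.84.
Under uncorrelated errors the observed covariances equal the true-score covariances, so only the own-variance terms attenuate.
True-score variance = [19.8²·0.76 + 14.2²·0.74 + 15.5²·0.78 + 7.2²·0.72] + 832.069 = 671.884 + 832.069 = 1503.95.
Reliability = 1503.95 / 1717.84 = 0.8755.

0.8755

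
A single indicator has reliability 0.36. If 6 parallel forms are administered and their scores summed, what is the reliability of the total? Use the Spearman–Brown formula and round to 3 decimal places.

0.771

ρ_k = kρ / (1 + (k−1)ρ) = 6·0.36 / (1 + 5·0.36) = 2.160 / 2.800 = 0.771.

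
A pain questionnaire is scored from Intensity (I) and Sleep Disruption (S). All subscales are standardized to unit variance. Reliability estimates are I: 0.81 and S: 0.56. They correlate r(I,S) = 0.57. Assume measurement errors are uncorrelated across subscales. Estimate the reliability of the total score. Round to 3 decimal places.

Var(I+S) = 2 + 2·[0.57] = 2 + 1.14 = 3.14.
Because errors are independent across components, Cov(Tᵢ,Tⱼ) = Cov(Xᵢ,Xⱼ); the off-diagonal part of the true-score variance is the same as above.
True-score variance = [0.81 + 0.56] + 1.14 = 1.37 + 1.14 = 2.51.
Reliability = 2.51 / 3.14 = 0.799.

0.799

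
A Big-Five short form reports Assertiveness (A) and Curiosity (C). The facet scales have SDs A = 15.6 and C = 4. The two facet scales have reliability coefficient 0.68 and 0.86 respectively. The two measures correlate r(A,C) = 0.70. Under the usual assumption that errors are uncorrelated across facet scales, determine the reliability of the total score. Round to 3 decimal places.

Var(A+C) = 15.6² + 4² + 2·[15.6·4·0.70] = 259.36 + 87.36 = 346.72.
Because errors are independent across components, Cov(Tᵢ,Tⱼ) = Cov(Xᵢ,Xⱼ); the off-diagonal part of the true-score variance is the same as above.
True-score variance = [15.6²·0.68 + 4²·0.86] + 87.36 = 179.245 + 87.36 = 266.605.
Reliability = 266.605 / 346.72 = 0.769.

0.769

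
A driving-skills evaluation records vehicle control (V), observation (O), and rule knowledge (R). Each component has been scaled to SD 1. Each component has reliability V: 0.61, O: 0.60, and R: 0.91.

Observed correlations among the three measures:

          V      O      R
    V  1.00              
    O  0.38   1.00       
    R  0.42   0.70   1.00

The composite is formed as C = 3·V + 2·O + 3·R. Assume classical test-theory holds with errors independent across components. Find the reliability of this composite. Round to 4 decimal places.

Var(C) = 3² + 2² + 3² + 2·[6·0.38 + 9·0.42 + 6·0.70] = 22 + 20.52 = 42.52.
Under uncorrelated errors the observed covariances equal the true-score covariances, so only the own-variance terms attenuate.
True-score variance = [3²·0.61 + 2²·0.60 + 3²·0.91] + 20.52 = 16.08 + 20.52 = 36.6.
Reliability = 36.6 / 42.52 = 0.8608.

0.8608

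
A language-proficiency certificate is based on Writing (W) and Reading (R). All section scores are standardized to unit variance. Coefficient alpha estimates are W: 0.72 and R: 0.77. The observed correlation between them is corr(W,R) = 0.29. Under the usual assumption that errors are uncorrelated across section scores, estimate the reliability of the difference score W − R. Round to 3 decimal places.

0.641

Var(W−R) = 1 + 1 − 2·0.29 = 2 − 0.58 = 1.42.
Under uncorrelated errors the observed covariances equal the true-score covariances, so only the own-variance terms attenuate.
True-score variance = [0.72 + 0.77] − 0.58 = 1.49 − 0.58 = 0.91.
Reliability = 0.91 / 1.42 = 0.641.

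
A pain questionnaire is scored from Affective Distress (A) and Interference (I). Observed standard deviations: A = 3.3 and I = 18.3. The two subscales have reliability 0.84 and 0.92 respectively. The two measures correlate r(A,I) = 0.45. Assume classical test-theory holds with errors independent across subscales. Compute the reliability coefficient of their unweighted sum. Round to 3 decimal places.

Var(A+I) = 3.3² + 18.3² + 2·[3.3·18.3·0.45] = 345.78 + 54.351 = 400.131.
Under uncorrelated errors the observed covariances equal the true-score covariances, so only the own-variance terms attenuate.
True-score variance = [3.3²·0.84 + 18.3²·0.92] + 54.351 = 317.246 + 54.351 = 371.597.
Reliability = 371.597 / 400.131 = 0.929.

0.929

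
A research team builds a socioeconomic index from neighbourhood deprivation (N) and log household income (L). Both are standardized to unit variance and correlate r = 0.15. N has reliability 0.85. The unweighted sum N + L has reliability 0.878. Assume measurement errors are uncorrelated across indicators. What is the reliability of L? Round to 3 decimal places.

Var(N+L) = 2 + 2·0.15 = 2.300.
True-score variance = ρ_N + ρ_L + 2·0.15, so 0.878 = (0.85 + ρ_L + 0.30) / 2.300.
ρ_L = 0.878·2.300 − 0.85 − 0.30 = 0.869.

0.869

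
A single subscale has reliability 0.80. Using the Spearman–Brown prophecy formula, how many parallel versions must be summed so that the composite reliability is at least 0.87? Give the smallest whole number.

k ≥ ρ*(1−ρ₁)/(ρ₁(1−ρ*)) = 0.87·0.20 / (0.80·0.13) = 1.673.
Smallest integer k = 2.

2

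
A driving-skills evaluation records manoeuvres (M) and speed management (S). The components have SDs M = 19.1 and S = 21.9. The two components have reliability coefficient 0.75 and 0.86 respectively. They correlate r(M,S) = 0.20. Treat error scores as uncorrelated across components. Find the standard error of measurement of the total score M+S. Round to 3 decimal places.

12.584

Var(total) = 844.42 + 167.316 = 1011.74.
True-score variance = 686.072 + 167.316 = 853.388, so reliability = 0.8435.
Error variance = 1011.74 − 853.388 = 158.348; SEM = √158.348 = 12.584.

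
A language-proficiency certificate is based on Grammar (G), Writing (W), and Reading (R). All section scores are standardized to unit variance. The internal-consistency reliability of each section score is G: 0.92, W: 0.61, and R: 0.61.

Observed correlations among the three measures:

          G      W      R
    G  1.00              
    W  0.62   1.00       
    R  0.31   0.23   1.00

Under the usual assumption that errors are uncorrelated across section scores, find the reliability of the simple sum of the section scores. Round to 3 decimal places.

Var(G+W+R) = 3 + 2·[0.62 + 0.31 + 0.23] = 3 + 2.32 = 5.32.
Because errors are independent across components, Cov(Tᵢ,Tⱼ) = Cov(Xᵢ,Xⱼ); the off-diagonal part of the true-score variance is the same as above.
True-score variance = [0.92 + 0.61 + 0.61] + 2.32 = 2.14 + 2.32 = 4.46.
Reliability = 4.46 / 5.32 = 0.838.

0.838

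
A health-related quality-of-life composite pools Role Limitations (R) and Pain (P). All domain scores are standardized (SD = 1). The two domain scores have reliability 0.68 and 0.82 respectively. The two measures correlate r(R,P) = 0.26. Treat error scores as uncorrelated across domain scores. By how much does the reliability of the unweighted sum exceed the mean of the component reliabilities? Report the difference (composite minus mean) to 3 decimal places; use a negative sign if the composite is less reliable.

0.052

Var(sum) = 2 + 0.52 = 2.52; true-score variance = 1.5 + 0.52 = 2.02; composite reliability = 0.8016.
Mean component reliability = 0.7500.
Difference = 0.8016 − 0.7500 = 0.052.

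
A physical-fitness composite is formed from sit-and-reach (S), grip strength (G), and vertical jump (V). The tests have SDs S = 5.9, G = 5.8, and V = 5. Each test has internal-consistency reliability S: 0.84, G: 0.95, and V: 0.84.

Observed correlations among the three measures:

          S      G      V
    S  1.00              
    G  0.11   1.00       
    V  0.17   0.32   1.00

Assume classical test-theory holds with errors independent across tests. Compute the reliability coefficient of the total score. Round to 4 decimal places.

0.9132

Var(S+G+V) = 5.9² + 5.8² + 5² + 2·[5.9·5.8·0.11 + 5.9·5·0.17 + 5.8·5·0.32] = 93.45 + 36.1184 = 129.568.
With uncorrelated errors the cross-covariances are all true-score covariance, so they carry over unchanged; only the diagonal terms shrink to ρᵢσᵢ².
True-score variance = [5.9²·0.84 + 5.8²·0.95 + 5²·0.84] + 36.1184 = 82.1984 + 36.1184 = 118.317.
Reliability = 118.317 / 129.568 = 0.9132.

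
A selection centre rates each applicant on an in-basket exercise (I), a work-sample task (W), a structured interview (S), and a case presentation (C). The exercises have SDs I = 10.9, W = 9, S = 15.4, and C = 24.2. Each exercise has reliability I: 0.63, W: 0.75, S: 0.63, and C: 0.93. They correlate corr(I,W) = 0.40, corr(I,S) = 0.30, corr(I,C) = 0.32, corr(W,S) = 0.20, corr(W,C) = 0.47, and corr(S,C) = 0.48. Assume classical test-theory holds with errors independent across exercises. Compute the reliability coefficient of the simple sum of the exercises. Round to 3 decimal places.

0.903

Var(I+W+S+C) = 10.9² + 9² + 15.4² + 24.2² + 2·[10.9·9·0.40 + 10.9·15.4·0.30 + 10.9·24.2·0.32 + 9·15.4·0.20 + 9·24.2·0.47 + 15.4·24.2·0.48] = 1022.61 + 965.96 = 1988.57.
With uncorrelated errors the cross-covariances are all true-score covariance, so they carry over unchanged; only the diagonal terms shrink to ρᵢσᵢ².
True-score variance = [10.9²·0.63 + 9²·0.75 + 15.4²·0.63 + 24.2²·0.93] + 965.96 = 829.656 + 965.96 = 1795.62.
Reliability = 1795.62 / 1988.57 = 0.903.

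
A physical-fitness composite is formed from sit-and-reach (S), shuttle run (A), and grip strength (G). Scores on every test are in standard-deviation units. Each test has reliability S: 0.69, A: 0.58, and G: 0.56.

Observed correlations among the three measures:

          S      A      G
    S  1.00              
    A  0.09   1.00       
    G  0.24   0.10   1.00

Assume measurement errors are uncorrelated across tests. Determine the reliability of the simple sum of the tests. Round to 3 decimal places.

0.697

Var(S+A+G) = 3 + 2·[0.09 + 0.24 + 0.10] = 3 + 0.86 = 3.86.
Because errors are independent across components, Cov(Tᵢ,Tⱼ) = Cov(Xᵢ,Xⱼ); the off-diagonal part of the true-score variance is the same as above.
True-score variance = [0.69 + 0.58 + 0.56] + 0.86 = 1.83 + 0.86 = 2.69.
Reliability = 2.69 / 3.86 = 0.697.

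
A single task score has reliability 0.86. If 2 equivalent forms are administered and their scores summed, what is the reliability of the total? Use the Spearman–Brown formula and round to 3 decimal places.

0.925

ρ_k = kρ / (1 + (k−1)ρ) = 2·0.86 / (1 + 1·0.86) = 1.720 / 1.860 = 0.925.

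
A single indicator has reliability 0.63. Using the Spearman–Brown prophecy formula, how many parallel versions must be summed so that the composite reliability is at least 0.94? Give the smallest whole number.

k ≥ ρ*(1−ρ₁)/(ρ₁(1−ρ*)) = 0.94·0.37 / (0.63·0.06) = 9.201.
Smallest integer k = 10.

10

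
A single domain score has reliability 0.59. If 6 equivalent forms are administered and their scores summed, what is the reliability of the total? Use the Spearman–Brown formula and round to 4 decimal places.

0.8962

ρ_k = kρ / (1 + (k−1)ρ) = 6·0.59 / (1 + 5·0.59) = 3.540 / 3.950 = 0.8962.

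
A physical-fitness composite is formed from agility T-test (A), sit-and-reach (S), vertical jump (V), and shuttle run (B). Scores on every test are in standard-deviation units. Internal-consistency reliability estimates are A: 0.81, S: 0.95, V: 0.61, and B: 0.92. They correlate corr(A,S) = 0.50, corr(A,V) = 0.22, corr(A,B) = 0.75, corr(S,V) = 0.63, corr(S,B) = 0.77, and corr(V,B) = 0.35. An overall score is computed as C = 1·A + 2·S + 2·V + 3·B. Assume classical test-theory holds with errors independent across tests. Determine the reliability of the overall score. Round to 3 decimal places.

0.939

Var(C) = 1 + 2² + 2² + 3² + 2·[2·0.50 + 2·0.22 + 3·0.75 + 4·0.63 + 6·0.77 + 6·0.35] = 18 + 25.86 = 43.86.
Because errors are independent across components, Cov(Tᵢ,Tⱼ) = Cov(Xᵢ,Xⱼ); the off-diagonal part of the true-score variance is the same as above.
True-score variance = [0.81 + 2²·0.95 + 2²·0.61 + 3²·0.92] + 25.86 = 15.33 + 25.86 = 41.19.
Reliability = 41.19 / 43.86 = 0.939.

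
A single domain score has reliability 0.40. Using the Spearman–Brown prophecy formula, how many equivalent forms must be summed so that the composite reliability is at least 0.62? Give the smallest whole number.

k ≥ ρ*(1−ρ₁)/(ρ₁(1−ρ*)) = 0.62·0.60 / (0.40·0.38) = 2.447.
Smallest integer k = 3.

3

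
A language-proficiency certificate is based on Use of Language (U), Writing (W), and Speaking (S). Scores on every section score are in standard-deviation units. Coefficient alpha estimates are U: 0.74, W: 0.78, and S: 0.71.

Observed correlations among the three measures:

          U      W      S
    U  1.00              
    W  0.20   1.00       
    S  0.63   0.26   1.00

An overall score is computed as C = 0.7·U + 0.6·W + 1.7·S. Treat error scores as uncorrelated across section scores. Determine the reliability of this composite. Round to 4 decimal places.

Var(C) = 0.7² + 0.6² + 1.7² + 2·[0.42·0.20 + 1.19·0.63 + 1.02·0.26] = 3.74 + 2.1978 = 5.9378.
Because errors are independent across components, Cov(Tᵢ,Tⱼ) = Cov(Xᵢ,Xⱼ); the off-diagonal part of the true-score variance is the same as above.
True-score variance = [0.7²·0.74 + 0.6²·0.78 + 1.7²·0.71] + 2.1978 = 2.6953 + 2.1978 = 4.8931.
Reliability = 4.8931 / 5.9378 = 0.8241.

0.8241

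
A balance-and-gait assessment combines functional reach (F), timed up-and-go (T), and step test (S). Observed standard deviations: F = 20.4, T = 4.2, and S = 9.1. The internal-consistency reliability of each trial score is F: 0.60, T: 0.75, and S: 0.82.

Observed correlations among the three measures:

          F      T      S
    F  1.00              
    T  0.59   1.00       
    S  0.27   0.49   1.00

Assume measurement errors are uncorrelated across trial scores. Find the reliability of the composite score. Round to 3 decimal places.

0.754

Var(F+T+S) = 20.4² + 4.2² + 9.1² + 2·[20.4·4.2·0.59 + 20.4·9.1·0.27 + 4.2·9.1·0.49] = 516.61 + 238.804 = 755.414.
Under uncorrelated errors the observed covariances equal the true-score covariances, so only the own-variance terms attenuate.
True-score variance = [20.4²·0.60 + 4.2²·0.75 + 9.1²·0.82] + 238.804 = 330.83 + 238.804 = 569.634.
Reliability = 569.634 / 755.414 = 0.754.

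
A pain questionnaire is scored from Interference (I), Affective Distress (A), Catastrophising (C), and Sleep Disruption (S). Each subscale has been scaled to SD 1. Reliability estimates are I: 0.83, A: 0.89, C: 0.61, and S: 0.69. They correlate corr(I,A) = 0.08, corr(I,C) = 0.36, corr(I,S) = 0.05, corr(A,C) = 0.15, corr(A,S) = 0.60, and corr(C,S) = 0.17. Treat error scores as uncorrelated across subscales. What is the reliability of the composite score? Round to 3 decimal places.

0.856

Var(I+A+C+S) = 4 + 2·[0.08 + 0.36 + 0.05 + 0.15 + 0.60 + 0.17] = 4 + 2.82 = 6.82.
Under uncorrelated errors the observed covariances equal the true-score covariances, so only the own-variance terms attenuate.
True-score variance = [0.83 + 0.89 + 0.61 + 0.69] + 2.82 = 3.02 + 2.82 = 5.84.
Reliability = 5.84 / 6.82 = 0.856.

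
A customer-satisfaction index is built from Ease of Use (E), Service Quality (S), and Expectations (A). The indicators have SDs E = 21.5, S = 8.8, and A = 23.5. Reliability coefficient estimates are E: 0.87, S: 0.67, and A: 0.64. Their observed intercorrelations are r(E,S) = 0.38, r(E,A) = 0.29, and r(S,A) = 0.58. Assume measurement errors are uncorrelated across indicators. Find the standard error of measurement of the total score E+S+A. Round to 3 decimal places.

Var(total) = 1091.94 + 676.725 = 1768.66.
True-score variance = 807.482 + 676.725 = 1484.21, so reliability = 0.8392.
Error variance = 1768.66 − 1484.21 = 284.458; SEM = √284.458 = 16.866.

16.866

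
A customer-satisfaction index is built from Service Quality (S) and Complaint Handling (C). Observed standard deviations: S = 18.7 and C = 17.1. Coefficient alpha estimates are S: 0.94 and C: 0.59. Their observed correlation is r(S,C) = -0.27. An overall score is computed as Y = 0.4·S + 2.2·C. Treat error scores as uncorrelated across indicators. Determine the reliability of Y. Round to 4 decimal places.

0.5576

Var(Y) = 0.4²·18.7² + 2.2²·17.1² + 2·[0.88·18.7·17.1·(-0.27)] = 1471.21 − 151.955 = 1319.26.
Because errors are independent across components, Cov(Tᵢ,Tⱼ) = Cov(Xᵢ,Xⱼ); the off-diagonal part of the true-score variance is the same as above.
True-score variance = [0.4²·18.7²·0.94 + 2.2²·17.1²·0.59] − 151.955 = 887.599 − 151.955 = 735.645.
Reliability = 735.645 / 1319.26 = 0.5576.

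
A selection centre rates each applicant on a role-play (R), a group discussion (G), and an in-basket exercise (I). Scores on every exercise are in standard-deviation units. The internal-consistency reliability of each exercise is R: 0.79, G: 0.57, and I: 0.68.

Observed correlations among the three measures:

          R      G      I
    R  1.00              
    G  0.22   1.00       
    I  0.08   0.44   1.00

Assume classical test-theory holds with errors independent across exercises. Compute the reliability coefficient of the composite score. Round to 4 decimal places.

Var(R+G+I) = 3 + 2·[0.22 + 0.08 + 0.44] = 3 + 1.48 = 4.48.
Because errors are independent across components, Cov(Tᵢ,Tⱼ) = Cov(Xᵢ,Xⱼ); the off-diagonal part of the true-score variance is the same as above.
True-score variance = [0.79 + 0.57 + 0.68] + 1.48 = 2.04 + 1.48 = 3.52.
Reliability = 3.52 / 4.48 = 0.7857.

0.7857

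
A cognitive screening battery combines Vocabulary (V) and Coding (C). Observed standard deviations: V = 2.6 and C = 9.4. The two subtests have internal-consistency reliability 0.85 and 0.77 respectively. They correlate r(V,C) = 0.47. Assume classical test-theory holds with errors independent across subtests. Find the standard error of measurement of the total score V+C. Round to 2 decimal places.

4.62

Var(total) = 95.12 + 22.9736 = 118.094.
True-score variance = 73.7832 + 22.9736 = 96.7568, so reliability = 0.8193.
Error variance = 118.094 − 96.7568 = 21.3368; SEM = √21.3368 = 4.62.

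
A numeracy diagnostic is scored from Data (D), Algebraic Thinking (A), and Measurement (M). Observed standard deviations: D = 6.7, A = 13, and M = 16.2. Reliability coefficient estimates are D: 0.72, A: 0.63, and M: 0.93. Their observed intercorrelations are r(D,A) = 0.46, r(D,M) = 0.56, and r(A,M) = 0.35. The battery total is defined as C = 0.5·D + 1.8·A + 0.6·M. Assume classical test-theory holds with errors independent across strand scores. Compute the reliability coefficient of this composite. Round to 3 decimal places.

0.769

Var(C) = 0.5²·6.7² + 1.8²·13² + 0.6²·16.2² + 2·[0.9·6.7·13·0.46 + 0.3·6.7·16.2·0.56 + 1.08·13·16.2·0.35] = 653.261 + 267.802 = 921.063.
Because errors are independent across components, Cov(Tᵢ,Tⱼ) = Cov(Xᵢ,Xⱼ); the off-diagonal part of the true-score variance is the same as above.
True-score variance = [0.5²·6.7²·0.72 + 1.8²·13²·0.63 + 0.6²·16.2²·0.93] + 267.802 = 440.908 + 267.802 = 708.71.
Reliability = 708.71 / 921.063 = 0.769.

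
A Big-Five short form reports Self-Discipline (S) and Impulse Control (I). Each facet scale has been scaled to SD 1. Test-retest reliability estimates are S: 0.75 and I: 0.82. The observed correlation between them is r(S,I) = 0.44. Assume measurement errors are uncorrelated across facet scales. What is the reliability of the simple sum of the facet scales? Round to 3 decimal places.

0.851

Var(S+I) = 2 + 2·[0.44] = 2 + 0.88 = 2.88.
Under uncorrelated errors the observed covariances equal the true-score covariances, so only the own-variance terms attenuate.
True-score variance = [0.75 + 0.82] + 0.88 = 1.57 + 0.88 = 2.45.
Reliability = 2.45 / 2.88 = 0.851.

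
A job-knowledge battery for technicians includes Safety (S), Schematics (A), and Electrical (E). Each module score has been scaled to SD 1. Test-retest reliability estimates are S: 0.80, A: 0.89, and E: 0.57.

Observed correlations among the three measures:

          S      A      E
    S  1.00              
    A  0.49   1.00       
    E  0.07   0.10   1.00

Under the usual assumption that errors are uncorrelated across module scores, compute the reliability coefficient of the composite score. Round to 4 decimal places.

0.8287

Var(S+A+E) = 3 + 2·[0.49 + 0.07 + 0.10] = 3 + 1.32 = 4.32.
Because errors are independent across components, Cov(Tᵢ,Tⱼ) = Cov(Xᵢ,Xⱼ); the off-diagonal part of the true-score variance is the same as above.
True-score variance = [0.80 + 0.89 + 0.57] + 1.32 = 2.26 + 1.32 = 3.58.
Reliability = 3.58 / 4.32 = 0.8287.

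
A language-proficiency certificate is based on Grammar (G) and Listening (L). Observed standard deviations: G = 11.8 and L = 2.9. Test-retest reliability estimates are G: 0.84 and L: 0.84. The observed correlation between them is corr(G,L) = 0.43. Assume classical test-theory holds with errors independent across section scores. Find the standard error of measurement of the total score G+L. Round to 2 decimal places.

Var(total) = 147.65 + 29.4292 = 177.079.
True-score variance = 124.026 + 29.4292 = 153.455, so reliability = 0.8666.
Error variance = 177.079 − 153.455 = 23.624; SEM = √23.624 = 4.86.

4.86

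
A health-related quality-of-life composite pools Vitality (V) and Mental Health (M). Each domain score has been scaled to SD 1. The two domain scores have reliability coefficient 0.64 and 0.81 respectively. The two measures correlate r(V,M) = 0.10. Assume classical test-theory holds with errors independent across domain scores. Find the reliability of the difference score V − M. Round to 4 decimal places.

Var(V−M) = 1 + 1 − 2·0.10 = 2 − 0.2 = 1.8.
Because errors are independent across components, Cov(Tᵢ,Tⱼ) = Cov(Xᵢ,Xⱼ); the off-diagonal part of the true-score variance is the same as above.
True-score variance = [0.64 + 0.81] − 0.2 = 1.45 − 0.2 = 1.25.
Reliability = 1.25 / 1.8 = 0.6944.

0.6944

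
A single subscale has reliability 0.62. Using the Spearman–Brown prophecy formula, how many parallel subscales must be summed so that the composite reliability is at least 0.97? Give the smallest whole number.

k ≥ ρ*(1−ρ₁)/(ρ₁(1−ρ*)) = 0.97·0.38 / (0.62·0.03) = 19.817.
Smallest integer k = 20.

20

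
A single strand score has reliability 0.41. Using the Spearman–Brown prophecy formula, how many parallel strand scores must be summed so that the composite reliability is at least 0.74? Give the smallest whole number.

5

k ≥ ρ*(1−ρ₁)/(ρ₁(1−ρ*)) = 0.74·0.59 / (0.41·0.26) = 4.096.
Smallest integer k = 5.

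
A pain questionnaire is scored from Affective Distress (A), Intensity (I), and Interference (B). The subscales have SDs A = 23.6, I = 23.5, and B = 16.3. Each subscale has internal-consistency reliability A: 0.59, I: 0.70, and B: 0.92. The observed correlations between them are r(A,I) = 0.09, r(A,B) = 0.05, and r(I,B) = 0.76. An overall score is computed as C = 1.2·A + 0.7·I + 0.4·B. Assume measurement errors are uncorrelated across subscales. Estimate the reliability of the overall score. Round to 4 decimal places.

0.7005

Var(C) = 1.2²·23.6² + 0.7²·23.5² + 0.4²·16.3² + 2·[0.84·23.6·23.5·0.09 + 0.48·23.6·16.3·0.05 + 0.28·23.5·16.3·0.76] = 1115.14 + 265.346 = 1380.48.
With uncorrelated errors the cross-covariances are all true-score covariance, so they carry over unchanged; only the diagonal terms shrink to ρᵢσᵢ².
True-score variance = [1.2²·23.6²·0.59 + 0.7²·23.5²·0.70 + 0.4²·16.3²·0.92] + 265.346 = 701.725 + 265.346 = 967.071.
Reliability = 967.071 / 1380.48 = 0.7005.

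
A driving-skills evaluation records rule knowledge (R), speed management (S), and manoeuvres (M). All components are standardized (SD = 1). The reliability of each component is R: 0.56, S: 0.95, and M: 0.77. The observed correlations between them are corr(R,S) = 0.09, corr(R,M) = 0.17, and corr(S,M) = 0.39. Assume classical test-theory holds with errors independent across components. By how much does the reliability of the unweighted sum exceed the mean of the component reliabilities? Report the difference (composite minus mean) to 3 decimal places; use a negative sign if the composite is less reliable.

Var(sum) = 3 + 1.3 = 4.3; true-score variance = 2.28 + 1.3 = 3.58; composite reliability = 0.8326.
Mean component reliability = 0.7600.
Difference = 0.8326 − 0.7600 = 0.073.

0.073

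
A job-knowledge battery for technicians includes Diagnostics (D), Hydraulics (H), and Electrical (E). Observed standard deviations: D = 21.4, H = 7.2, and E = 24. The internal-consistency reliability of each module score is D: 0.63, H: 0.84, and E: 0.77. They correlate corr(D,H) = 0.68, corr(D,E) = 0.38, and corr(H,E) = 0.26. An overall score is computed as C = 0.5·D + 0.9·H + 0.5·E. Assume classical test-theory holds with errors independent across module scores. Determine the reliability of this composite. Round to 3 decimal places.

0.846

Var(C) = 0.5²·21.4² + 0.9²·7.2² + 0.5²·24² + 2·[0.45·21.4·7.2·0.68 + 0.25·21.4·24·0.38 + 0.45·7.2·24·0.26] = 300.48 + 232.316 = 532.797.
Because errors are independent across components, Cov(Tᵢ,Tⱼ) = Cov(Xᵢ,Xⱼ); the off-diagonal part of the true-score variance is the same as above.
True-score variance = [0.5²·21.4²·0.63 + 0.9²·7.2²·0.84 + 0.5²·24²·0.77] + 232.316 = 218.281 + 232.316 = 450.597.
Reliability = 450.597 / 532.797 = 0.846.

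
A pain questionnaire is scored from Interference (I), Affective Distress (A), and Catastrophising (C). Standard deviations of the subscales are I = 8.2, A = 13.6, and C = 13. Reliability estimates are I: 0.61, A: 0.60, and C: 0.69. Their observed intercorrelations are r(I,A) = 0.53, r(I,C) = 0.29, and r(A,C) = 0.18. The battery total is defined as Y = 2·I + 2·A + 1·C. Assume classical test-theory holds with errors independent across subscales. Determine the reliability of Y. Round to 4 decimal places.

Var(Y) = 2²·8.2² + 2²·13.6² + 13² + 2·[4·8.2·13.6·0.53 + 2·8.2·13·0.29 + 2·13.6·13·0.18] = 1177.8 + 723.797 = 1901.6.
With uncorrelated errors the cross-covariances are all true-score covariance, so they carry over unchanged; only the diagonal terms shrink to ρᵢσᵢ².
True-score variance = [2²·8.2²·0.61 + 2²·13.6²·0.60 + 13²·0.69] + 723.797 = 724.58 + 723.797 = 1448.38.
Reliability = 1448.38 / 1901.6 = 0.7617.

0.7617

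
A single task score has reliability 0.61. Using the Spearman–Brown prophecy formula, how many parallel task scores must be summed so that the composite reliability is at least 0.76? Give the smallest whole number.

3

k ≥ ρ*(1−ρ₁)/(ρ₁(1−ρ*)) = 0.76·0.39 / (0.61·0.24) = 2.025.
Smallest integer k = 3.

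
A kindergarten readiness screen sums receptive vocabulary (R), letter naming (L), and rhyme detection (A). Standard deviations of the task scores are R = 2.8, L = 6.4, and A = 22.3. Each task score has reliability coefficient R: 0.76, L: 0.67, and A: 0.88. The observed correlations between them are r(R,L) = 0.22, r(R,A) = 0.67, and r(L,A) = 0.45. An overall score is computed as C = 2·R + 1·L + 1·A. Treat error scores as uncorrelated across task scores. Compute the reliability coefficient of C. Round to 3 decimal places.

Var(C) = 2²·2.8² + 6.4² + 22.3² + 2·[2·2.8·6.4·0.22 + 2·2.8·22.3·0.67 + 6.4·22.3·0.45] = 569.61 + 311.557 = 881.167.
Because errors are independent across components, Cov(Tᵢ,Tⱼ) = Cov(Xᵢ,Xⱼ); the off-diagonal part of the true-score variance is the same as above.
True-score variance = [2²·2.8²·0.76 + 6.4²·0.67 + 22.3²·0.88] + 311.557 = 488.892 + 311.557 = 800.449.
Reliability = 800.449 / 881.167 = 0.908.

0.908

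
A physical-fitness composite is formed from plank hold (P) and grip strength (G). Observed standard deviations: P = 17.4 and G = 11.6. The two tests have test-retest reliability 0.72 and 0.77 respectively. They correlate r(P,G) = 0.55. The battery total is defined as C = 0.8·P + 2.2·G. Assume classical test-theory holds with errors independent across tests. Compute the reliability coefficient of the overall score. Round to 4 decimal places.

Var(C) = 0.8²·17.4² + 2.2²·11.6² + 2·[1.76·17.4·11.6·0.55] = 845.037 + 390.762 = 1235.8.
With uncorrelated errors the cross-covariances are all true-score covariance, so they carry over unchanged; only the diagonal terms shrink to ρᵢσᵢ².
True-score variance = [0.8²·17.4²·0.72 + 2.2²·11.6²·0.77] + 390.762 = 640.99 + 390.762 = 1031.75.
Reliability = 1031.75 / 1235.8 = 0.8349.

0.8349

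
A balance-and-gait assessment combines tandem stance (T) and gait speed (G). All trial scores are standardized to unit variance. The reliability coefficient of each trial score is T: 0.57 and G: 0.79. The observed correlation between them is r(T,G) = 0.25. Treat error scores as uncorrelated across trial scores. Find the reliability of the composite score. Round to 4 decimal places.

0.7440

Var(T+G) = 2 + 2·[0.25] = 2 + 0.5 = 2.5.
With uncorrelated errors the cross-covariances are all true-score covariance, so they carry over unchanged; only the diagonal terms shrink to ρᵢσᵢ².
True-score variance = [0.57 + 0.79] + 0.5 = 1.36 + 0.5 = 1.86.
Reliability = 1.86 / 2.5 = 0.7440.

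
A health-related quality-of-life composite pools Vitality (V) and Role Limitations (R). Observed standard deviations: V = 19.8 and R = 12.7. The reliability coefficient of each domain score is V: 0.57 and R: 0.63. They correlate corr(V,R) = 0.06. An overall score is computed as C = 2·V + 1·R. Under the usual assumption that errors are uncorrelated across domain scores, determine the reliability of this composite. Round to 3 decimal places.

Var(C) = 2²·19.8² + 12.7² + 2·[2·19.8·12.7·0.06] = 1729.45 + 60.3504 = 1789.8.
Because errors are independent across components, Cov(Tᵢ,Tⱼ) = Cov(Xᵢ,Xⱼ); the off-diagonal part of the true-score variance is the same as above.
True-score variance = [2²·19.8²·0.57 + 12.7²·0.63] + 60.3504 = 995.464 + 60.3504 = 1055.81.
Reliability = 1055.81 / 1789.8 = 0.590.

0.590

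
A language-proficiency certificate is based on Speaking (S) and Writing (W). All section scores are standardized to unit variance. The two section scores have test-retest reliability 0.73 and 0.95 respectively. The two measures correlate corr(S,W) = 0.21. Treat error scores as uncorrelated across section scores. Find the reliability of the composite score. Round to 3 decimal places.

0.868

Var(S+W) = 2 + 2·[0.21] = 2 + 0.42 = 2.42.
Because errors are independent across components, Cov(Tᵢ,Tⱼ) = Cov(Xᵢ,Xⱼ); the off-diagonal part of the true-score variance is the same as above.
True-score variance = [0.73 + 0.95] + 0.42 = 1.68 + 0.42 = 2.1.
Reliability = 2.1 / 2.42 = 0.868.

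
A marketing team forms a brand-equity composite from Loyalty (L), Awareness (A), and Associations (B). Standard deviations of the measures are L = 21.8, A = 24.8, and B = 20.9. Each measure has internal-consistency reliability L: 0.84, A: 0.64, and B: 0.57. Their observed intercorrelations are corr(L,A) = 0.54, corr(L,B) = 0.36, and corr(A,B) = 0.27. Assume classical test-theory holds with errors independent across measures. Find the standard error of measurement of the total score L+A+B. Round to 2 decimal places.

22.03

Var(total) = 1527.09 + 1191.83 = 2718.92.
True-score variance = 1041.81 + 1191.83 = 2233.64, so reliability = 0.8215.
Error variance = 2718.92 − 2233.64 = 485.281; SEM = √485.281 = 22.03.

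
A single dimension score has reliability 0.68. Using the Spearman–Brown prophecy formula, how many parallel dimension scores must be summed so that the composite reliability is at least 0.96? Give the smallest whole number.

12

k ≥ ρ*(1−ρ₁)/(ρ₁(1−ρ*)) = 0.96·0.32 / (0.68·0.04) = 11.294.
Smallest integer k = 12.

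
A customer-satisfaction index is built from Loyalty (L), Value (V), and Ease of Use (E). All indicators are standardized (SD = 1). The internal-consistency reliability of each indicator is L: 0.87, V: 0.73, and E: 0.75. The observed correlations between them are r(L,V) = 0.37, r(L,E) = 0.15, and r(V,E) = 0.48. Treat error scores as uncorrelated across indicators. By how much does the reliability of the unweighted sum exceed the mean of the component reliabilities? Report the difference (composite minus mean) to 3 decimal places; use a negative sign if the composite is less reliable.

Var(sum) = 3 + 2 = 5; true-score variance = 2.35 + 2 = 4.35; composite reliability = 0.8700.
Mean component reliability = 0.7833.
Difference = 0.8700 − 0.7833 = 0.087.

0.087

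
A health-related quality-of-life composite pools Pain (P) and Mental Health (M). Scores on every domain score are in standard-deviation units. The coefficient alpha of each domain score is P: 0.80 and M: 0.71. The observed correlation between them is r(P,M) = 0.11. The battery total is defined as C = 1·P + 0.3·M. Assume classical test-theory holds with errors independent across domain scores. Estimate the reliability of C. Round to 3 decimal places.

Var(C) = 1 + 0.3² + 2·[0.3·0.11] = 1.09 + 0.066 = 1.156.
Under uncorrelated errors the observed covariances equal the true-score covariances, so only the own-variance terms attenuate.
True-score variance = [0.80 + 0.3²·0.71] + 0.066 = 0.8639 + 0.066 = 0.9299.
Reliability = 0.9299 / 1.156 = 0.804.

0.804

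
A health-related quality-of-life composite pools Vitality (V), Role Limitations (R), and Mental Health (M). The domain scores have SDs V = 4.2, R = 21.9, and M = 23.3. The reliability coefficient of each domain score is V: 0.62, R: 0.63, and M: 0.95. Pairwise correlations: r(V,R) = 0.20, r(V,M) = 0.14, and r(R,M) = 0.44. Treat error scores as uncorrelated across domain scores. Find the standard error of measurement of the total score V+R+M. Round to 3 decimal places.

14.536

Var(total) = 1040.14 + 513.23 = 1553.37.
True-score variance = 828.837 + 513.23 = 1342.07, so reliability = 0.8640.
Error variance = 1553.37 − 1342.07 = 211.303; SEM = √211.303 = 14.536.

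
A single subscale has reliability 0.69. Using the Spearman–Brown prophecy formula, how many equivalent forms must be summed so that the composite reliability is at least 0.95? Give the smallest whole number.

k ≥ ρ*(1−ρ₁)/(ρ₁(1−ρ*)) = 0.95·0.31 / (0.69·0.05) = 8.536.
Smallest integer k = 9.

9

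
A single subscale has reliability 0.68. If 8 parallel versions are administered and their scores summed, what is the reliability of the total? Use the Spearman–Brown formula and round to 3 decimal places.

ρ_k = kρ / (1 + (k−1)ρ) = 8·0.68 / (1 + 7·0.68) = 5.440 / 5.760 = 0.944.

0.944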